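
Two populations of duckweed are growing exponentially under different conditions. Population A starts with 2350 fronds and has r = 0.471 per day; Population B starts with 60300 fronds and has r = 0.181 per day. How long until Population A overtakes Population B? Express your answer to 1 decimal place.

11.2 days

Set 2350·e^(0.471t) = 60300·e^(0.181t).
e^((0.471 − 0.181)t) = 60300/2350 → e^(0.29·t) = 25.66.
0.29·t = ln(25.66) = 3.2449, so t = 3.2449/0.29 = 11.189.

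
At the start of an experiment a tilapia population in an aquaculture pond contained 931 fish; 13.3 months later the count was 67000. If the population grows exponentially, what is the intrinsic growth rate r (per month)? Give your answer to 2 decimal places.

0.32 per month

From N(t) = N₀·e^(rt): e^(r·13.3) = 67000/931 = 71.966.
r·13.3 = ln(71.966) = 4.2762, so r = 4.2762/13.3 = 0.32152.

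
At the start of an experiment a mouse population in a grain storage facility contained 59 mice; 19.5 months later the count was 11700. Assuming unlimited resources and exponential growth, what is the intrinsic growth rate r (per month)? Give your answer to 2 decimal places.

0.27 per month

From N(t) = N₀·e^(rt): e^(r·19.5) = 11700/59 = 198.31.
r·19.5 = ln(198.31) = 5.2898, so r = 5.2898/19.5 = 0.27127.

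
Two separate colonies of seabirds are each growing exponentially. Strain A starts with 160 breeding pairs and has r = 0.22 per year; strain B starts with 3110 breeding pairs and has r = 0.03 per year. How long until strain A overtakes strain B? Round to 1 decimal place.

15.6 years

Set 160·e^(0.22t) = 3110·e^(0.03t).
e^((0.22 − 0.03)t) = 3110/160 → e^(0.19·t) = 19.438.
0.19·t = ln(19.438) = 2.9672, so t = 2.9672/0.19 = 15.617.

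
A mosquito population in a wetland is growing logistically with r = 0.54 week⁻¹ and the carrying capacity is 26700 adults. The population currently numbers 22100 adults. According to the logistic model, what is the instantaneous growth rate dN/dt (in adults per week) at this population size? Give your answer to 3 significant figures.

2060 adults per week

dN/dt = rN(1 − N/K) = 0.54 × 22100 × (1 − 22100/26700).
1 − 22100/26700 = 0.17228; dN/dt = 0.54 × 22100 × 0.17228 = 2056.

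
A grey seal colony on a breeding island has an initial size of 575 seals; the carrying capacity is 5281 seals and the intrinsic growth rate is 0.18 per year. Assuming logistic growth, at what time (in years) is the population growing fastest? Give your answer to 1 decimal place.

Logistic growth is fastest at N = K/2 = 2640.5.
A = (K − N₀)/N₀ = 8.1843. Set K/(1 + A·e^(−rt)) = K/2 → A·e^(−rt) = 1.
e^(−0.18t) = 1/8.1843 = 0.122184, so t = ln(8.1843)/0.18 = 2.1022/0.18 = 11.679.

11.7 years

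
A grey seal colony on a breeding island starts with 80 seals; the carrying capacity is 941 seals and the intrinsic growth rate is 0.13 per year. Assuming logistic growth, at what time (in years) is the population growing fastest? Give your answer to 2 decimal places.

Logistic growth is fastest at N = K/2 = 470.5.
A = (K − N₀)/N₀ = 10.762. Set K/(1 + A·e^(−rt)) = K/2 → A·e^(−rt) = 1.
e^(−0.13t) = 1/10.762 = 0.0929152, so t = ln(10.762)/0.13 = 2.3761/0.13 = 18.277.

18.28 years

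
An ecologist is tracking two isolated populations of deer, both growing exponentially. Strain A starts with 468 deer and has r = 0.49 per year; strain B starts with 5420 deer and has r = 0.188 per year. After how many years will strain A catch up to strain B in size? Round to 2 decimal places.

8.11 years

Set 468·e^(0.49t) = 5420·e^(0.188t).
e^((0.49 − 0.188)t) = 5420/468 → e^(0.302·t) = 11.581.
0.302·t = ln(11.581) = 2.4494, so t = 2.4494/0.302 = 8.1105.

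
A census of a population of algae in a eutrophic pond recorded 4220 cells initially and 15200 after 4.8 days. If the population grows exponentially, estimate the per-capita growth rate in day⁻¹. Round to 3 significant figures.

0.267 per day

From N(t) = N₀·e^(rt): e^(r·4.8) = 15200/4220 = 3.6019.
r·4.8 = ln(3.6019) = 1.2815, so r = 1.2815/4.8 = 0.26697.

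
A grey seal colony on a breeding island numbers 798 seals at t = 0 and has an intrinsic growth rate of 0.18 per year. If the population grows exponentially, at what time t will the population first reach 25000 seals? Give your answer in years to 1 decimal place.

19.1 years

Set N₀·e^(rt) = 25000: e^(0.18·t) = 25000/798 = 31.328.
0.18·t = ln(31.328) = 3.4445, so t = 3.4445/0.18 = 19.136.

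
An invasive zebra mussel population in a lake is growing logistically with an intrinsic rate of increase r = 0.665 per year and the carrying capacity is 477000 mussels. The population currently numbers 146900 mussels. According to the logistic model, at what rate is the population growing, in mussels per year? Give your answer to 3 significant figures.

dN/dt = rN(1 − N/K) = 0.665 × 146900 × (1 − 146900/477000).
1 − 146900/477000 = 0.69203; dN/dt = 0.665 × 146900 × 0.69203 = 67604.

67600 mussels per year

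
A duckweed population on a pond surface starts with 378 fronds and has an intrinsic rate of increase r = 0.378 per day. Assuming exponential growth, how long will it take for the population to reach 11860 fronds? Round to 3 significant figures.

Set N₀·e^(rt) = 11860: e^(0.378·t) = 11860/378 = 31.376.
0.378·t = ln(31.376) = 3.446, so t = 3.446/0.378 = 9.1165.

9.12 days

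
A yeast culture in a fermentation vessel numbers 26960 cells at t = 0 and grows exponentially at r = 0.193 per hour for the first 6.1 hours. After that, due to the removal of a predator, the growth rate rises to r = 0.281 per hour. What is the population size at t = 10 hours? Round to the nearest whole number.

261793 cells

Phase 1: N(6.1) = 26960·e^(0.193×6.1) = 26960·e^1.177 = 87501.4.
Phase 2 runs for 10 − 6.1 = 3.9 hours at r = 0.281.
N(10) = 87501.4·e^(0.281×3.9) = 87501.4·e^1.096 = 261793.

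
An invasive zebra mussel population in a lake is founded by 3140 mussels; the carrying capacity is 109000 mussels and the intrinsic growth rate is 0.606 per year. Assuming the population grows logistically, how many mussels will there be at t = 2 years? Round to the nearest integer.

A = (K − N₀)/N₀ = (109000 − 3140)/3140 = 33.713.
N(t) = K/(1 + A·e^(−rt)) = 109000/(1 + 33.713×e^(−0.606×2)).
e^(−1.212) = 0.2976; denominator = 1 + 33.713×0.2976 = 11.033.
N = 109000/11.033 = 9879.32.

9879 mussels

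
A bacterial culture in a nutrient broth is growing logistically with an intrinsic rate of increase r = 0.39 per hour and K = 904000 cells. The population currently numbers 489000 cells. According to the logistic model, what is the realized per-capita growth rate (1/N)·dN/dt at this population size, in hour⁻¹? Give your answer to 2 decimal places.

(1/N)·dN/dt = r(1 − N/K) = 0.39 × (1 − 489000/904000).
= 0.39 × 0.45907 = 0.17904.

0.18 per hour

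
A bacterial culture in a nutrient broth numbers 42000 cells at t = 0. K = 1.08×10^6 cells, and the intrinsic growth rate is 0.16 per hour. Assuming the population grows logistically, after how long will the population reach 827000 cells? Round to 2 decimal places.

27.45 hours

A = (K − N₀)/N₀ = (1.08×10^6 − 42000)/42000 = 24.714.
Solve 1.08×10^6/(1 + 24.714·e^(−0.16t)) = 827000: 1 + 24.714·e^(−0.16t) = 1.3059, so e^(−0.16t) = 0.0123785.
−0.16·t = ln(0.0123785) = -4.3918, so t = 4.3918/0.16 = 27.449.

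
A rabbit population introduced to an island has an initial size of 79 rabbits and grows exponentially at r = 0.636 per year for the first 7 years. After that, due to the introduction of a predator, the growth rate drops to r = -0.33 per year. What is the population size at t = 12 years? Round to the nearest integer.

1302 rabbits

Phase 1: N(7) = 79·e^(0.636×7) = 79·e^4.452 = 6778.07.
Phase 2 runs for 12 − 7 = 5 years at r = -0.33.
N(12) = 6778.07·e^(-0.33×5) = 6778.07·e^-1.65 = 1301.73.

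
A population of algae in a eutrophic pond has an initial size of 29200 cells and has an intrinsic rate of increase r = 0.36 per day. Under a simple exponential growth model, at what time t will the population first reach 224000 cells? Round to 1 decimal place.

5.7 days

Set N₀·e^(rt) = 224000: e^(0.36·t) = 224000/29200 = 7.6712.
0.36·t = ln(7.6712) = 2.0375, so t = 2.0375/0.36 = 5.6597.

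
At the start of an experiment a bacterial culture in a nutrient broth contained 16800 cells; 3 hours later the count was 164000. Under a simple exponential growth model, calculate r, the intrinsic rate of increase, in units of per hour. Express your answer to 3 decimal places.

0.759 per hour

From N(t) = N₀·e^(rt): e^(r·3) = 164000/16800 = 9.7619.
r·3 = ln(9.7619) = 2.2785, so r = 2.2785/3 = 0.7595.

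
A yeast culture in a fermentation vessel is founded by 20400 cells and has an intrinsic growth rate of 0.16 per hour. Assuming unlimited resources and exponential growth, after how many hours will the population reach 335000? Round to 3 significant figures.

Set N₀·e^(rt) = 335000: e^(0.16·t) = 335000/20400 = 16.422.
0.16·t = ln(16.422) = 2.7986, so t = 2.7986/0.16 = 17.491.

17.5 hours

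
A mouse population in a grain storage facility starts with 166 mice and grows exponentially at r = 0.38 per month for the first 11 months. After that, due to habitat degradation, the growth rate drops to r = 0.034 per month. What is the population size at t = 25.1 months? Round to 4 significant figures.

Phase 1: N(11) = 166·e^(0.38×11) = 166·e^4.18 = 10850.7.
Phase 2 runs for 25.1 − 11 = 14.1 months at r = 0.034.
N(25.1) = 10850.7·e^(0.034×14.1) = 10850.7·e^0.4794 = 17525.1.

17530 mice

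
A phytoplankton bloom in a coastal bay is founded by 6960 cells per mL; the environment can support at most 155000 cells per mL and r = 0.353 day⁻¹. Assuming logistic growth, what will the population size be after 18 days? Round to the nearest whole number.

A = (K − N₀)/N₀ = (155000 − 6960)/6960 = 21.27.
N(t) = K/(1 + A·e^(−rt)) = 155000/(1 + 21.27×e^(−0.353×18)).
e^(−6.354) = 0.0017398; denominator = 1 + 21.27×0.0017398 = 1.037.
N = 155000/1.037 = 149469.

149469 cells per mL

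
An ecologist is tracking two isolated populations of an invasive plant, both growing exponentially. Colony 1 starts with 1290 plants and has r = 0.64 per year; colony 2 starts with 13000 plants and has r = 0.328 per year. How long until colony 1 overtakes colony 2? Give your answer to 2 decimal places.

7.40 years

Set 1290·e^(0.64t) = 13000·e^(0.328t).
e^((0.64 − 0.328)t) = 13000/1290 → e^(0.312·t) = 10.078.
0.312·t = ln(10.078) = 2.3103, so t = 2.3103/0.312 = 7.4048.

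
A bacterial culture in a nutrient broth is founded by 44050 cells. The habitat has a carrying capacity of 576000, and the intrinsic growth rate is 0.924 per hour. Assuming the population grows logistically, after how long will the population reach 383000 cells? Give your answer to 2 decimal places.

3.44 hours

A = (K − N₀)/N₀ = (576000 − 44050)/44050 = 12.076.
Solve 576000/(1 + 12.076·e^(−0.924t)) = 383000: 1 + 12.076·e^(−0.924t) = 1.5039, so e^(−0.924t) = 0.0417286.
−0.924·t = ln(0.0417286) = -3.1766, so t = 3.1766/0.924 = 3.4378.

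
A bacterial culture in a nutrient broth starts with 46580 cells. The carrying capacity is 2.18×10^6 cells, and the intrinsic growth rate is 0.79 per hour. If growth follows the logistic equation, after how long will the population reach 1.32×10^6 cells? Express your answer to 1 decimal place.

A = (K − N₀)/N₀ = (2.18×10^6 − 46580)/46580 = 45.801.
Solve 2.18×10^6/(1 + 45.801·e^(−0.79t)) = 1.32×10^6: 1 + 45.801·e^(−0.79t) = 1.6515, so e^(−0.79t) = 0.0142248.
−0.79·t = ln(0.0142248) = -4.2528, so t = 4.2528/0.79 = 5.3832.

5.4 hours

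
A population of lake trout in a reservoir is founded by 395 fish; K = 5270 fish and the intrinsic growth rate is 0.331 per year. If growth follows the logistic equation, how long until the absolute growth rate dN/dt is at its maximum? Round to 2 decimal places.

Logistic growth is fastest at N = K/2 = 2635.
A = (K − N₀)/N₀ = 12.342. Set K/(1 + A·e^(−rt)) = K/2 → A·e^(−rt) = 1.
e^(−0.331t) = 1/12.342 = 0.0810256, so t = ln(12.342)/0.331 = 2.513/0.331 = 7.5921.

7.59 years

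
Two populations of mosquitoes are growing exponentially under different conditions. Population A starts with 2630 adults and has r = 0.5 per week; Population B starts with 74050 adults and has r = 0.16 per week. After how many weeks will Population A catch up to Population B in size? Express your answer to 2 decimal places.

Set 2630·e^(0.5t) = 74050·e^(0.16t).
e^((0.5 − 0.16)t) = 74050/2630 → e^(0.34·t) = 28.156.
0.34·t = ln(28.156) = 3.3378, so t = 3.3378/0.34 = 9.8169.

9.82 weeks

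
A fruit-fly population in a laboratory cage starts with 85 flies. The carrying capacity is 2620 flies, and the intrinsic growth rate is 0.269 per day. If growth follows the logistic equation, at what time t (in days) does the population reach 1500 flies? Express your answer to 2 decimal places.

A = (K − N₀)/N₀ = (2620 − 85)/85 = 29.824.
Solve 2620/(1 + 29.824·e^(−0.269t)) = 1500: 1 + 29.824·e^(−0.269t) = 1.7467, so e^(−0.269t) = 0.0250362.
−0.269·t = ln(0.0250362) = -3.6874, so t = 3.6874/0.269 = 13.708.

13.71 days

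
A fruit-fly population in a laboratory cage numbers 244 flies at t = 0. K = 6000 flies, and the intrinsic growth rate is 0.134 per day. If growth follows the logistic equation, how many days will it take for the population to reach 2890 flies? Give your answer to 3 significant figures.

23.0 days

A = (K − N₀)/N₀ = (6000 − 244)/244 = 23.59.
Solve 6000/(1 + 23.59·e^(−0.134t)) = 2890: 1 + 23.59·e^(−0.134t) = 2.0761, so e^(−0.134t) = 0.0456175.
−0.134·t = ln(0.0456175) = -3.0875, so t = 3.0875/0.134 = 23.041.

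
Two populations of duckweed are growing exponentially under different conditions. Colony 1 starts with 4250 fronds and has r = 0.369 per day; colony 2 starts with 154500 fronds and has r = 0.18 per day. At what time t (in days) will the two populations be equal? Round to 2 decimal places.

Set 4250·e^(0.369t) = 154500·e^(0.18t).
e^((0.369 − 0.18)t) = 154500/4250 → e^(0.189·t) = 36.353.
0.189·t = ln(36.353) = 3.5933, so t = 3.5933/0.189 = 19.012.

19.01 days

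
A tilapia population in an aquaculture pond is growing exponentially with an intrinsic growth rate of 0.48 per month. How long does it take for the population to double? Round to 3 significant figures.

1.44 months

Doubling time t_d = ln(2)/r = 0.6931/0.48 = 1.4441.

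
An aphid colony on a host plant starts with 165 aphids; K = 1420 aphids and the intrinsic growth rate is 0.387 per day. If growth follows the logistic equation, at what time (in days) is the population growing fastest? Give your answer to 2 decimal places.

5.24 days

Logistic growth is fastest at N = K/2 = 710.
A = (K − N₀)/N₀ = 7.6061. Set K/(1 + A·e^(−rt)) = K/2 → A·e^(−rt) = 1.
e^(−0.387t) = 1/7.6061 = 0.131474, so t = ln(7.6061)/0.387 = 2.0289/0.387 = 5.2428.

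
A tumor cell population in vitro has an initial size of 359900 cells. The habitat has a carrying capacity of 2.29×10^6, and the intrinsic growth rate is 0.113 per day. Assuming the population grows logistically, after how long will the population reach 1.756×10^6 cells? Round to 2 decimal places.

A = (K − N₀)/N₀ = (2.29×10^6 − 359900)/359900 = 5.3629.
Solve 2.29×10^6/(1 + 5.3629·e^(−0.113t)) = 1.756×10^6: 1 + 5.3629·e^(−0.113t) = 1.3041, so e^(−0.113t) = 0.0567047.
−0.113·t = ln(0.0567047) = -2.8699, so t = 2.8699/0.113 = 25.397.

25.40 days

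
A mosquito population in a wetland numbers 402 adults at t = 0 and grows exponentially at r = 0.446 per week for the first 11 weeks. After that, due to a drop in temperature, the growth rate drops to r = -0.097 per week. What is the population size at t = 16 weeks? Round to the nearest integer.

Phase 1: N(11) = 402·e^(0.446×11) = 402·e^4.906 = 54309.4.
Phase 2 runs for 16 − 11 = 5 weeks at r = -0.097.
N(16) = 54309.4·e^(-0.097×5) = 54309.4·e^-0.485 = 33438.1.

33438 adults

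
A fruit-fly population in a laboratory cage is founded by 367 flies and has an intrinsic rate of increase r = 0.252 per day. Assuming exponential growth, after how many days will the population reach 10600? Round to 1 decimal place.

Set N₀·e^(rt) = 10600: e^(0.252·t) = 10600/367 = 28.883.
0.252·t = ln(28.883) = 3.3632, so t = 3.3632/0.252 = 13.346.

13.3 days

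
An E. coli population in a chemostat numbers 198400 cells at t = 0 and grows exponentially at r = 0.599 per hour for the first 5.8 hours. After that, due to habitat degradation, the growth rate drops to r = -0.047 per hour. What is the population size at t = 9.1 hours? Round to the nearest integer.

Phase 1: N(5.8) = 198400·e^(0.599×5.8) = 198400·e^3.474 = 6.402765×10^6.
Phase 2 runs for 9.1 − 5.8 = 3.3 hours at r = -0.047.
N(9.1) = 6.402765×10^6·e^(-0.047×3.3) = 6.402765×10^6·e^-0.1551 = 5.482877×10^6.

5482877 cells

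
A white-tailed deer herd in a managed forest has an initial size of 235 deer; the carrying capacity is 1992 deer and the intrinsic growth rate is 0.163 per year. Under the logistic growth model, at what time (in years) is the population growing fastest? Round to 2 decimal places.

Logistic growth is fastest at N = K/2 = 996.
A = (K − N₀)/N₀ = 7.4766. Set K/(1 + A·e^(−rt)) = K/2 → A·e^(−rt) = 1.
e^(−0.163t) = 1/7.4766 = 0.133751, so t = ln(7.4766)/0.163 = 2.0118/0.163 = 12.342.

12.34 years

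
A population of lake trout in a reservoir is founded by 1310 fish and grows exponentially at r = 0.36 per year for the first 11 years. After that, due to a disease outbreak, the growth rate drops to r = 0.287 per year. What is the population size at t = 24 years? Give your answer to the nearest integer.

Phase 1: N(11) = 1310·e^(0.36×11) = 1310·e^3.96 = 68719.1.
Phase 2 runs for 24 − 11 = 13 years at r = 0.287.
N(24) = 68719.1·e^(0.287×13) = 68719.1·e^3.731 = 2.867016×10^6.

2867016 fish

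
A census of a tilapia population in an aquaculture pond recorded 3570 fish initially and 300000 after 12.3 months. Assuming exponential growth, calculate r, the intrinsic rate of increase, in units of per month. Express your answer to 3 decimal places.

0.360 per month

From N(t) = N₀·e^(rt): e^(r·12.3) = 300000/3570 = 84.034.
r·12.3 = ln(84.034) = 4.4312, so r = 4.4312/12.3 = 0.36026.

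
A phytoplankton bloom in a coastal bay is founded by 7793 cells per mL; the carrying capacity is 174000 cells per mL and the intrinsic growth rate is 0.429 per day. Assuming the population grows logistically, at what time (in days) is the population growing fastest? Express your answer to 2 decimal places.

7.13 days

Logistic growth is fastest at N = K/2 = 87000.
A = (K − N₀)/N₀ = 21.328. Set K/(1 + A·e^(−rt)) = K/2 → A·e^(−rt) = 1.
e^(−0.429t) = 1/21.328 = 0.0468873, so t = ln(21.328)/0.429 = 3.06/0.429 = 7.1329.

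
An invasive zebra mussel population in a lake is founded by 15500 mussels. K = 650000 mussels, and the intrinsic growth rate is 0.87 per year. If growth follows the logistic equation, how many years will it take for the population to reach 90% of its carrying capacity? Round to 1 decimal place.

6.8 years

A = (K − N₀)/N₀ = (650000 − 15500)/15500 = 40.935.
Solve 650000/(1 + 40.935·e^(−0.87t)) = 585000: 1 + 40.935·e^(−0.87t) = 1.1111, so e^(−0.87t) = 0.0027143.
−0.87·t = ln(0.0027143) = -5.9092, so t = 5.9092/0.87 = 6.7922.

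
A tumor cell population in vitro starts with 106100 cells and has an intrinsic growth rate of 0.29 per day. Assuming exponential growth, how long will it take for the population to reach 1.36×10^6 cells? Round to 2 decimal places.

8.80 days

Set N₀·e^(rt) = 1.36×10^6: e^(0.29·t) = 1.36×10^6/106100 = 12.818.
0.29·t = ln(12.818) = 2.5509, so t = 2.5509/0.29 = 8.7961.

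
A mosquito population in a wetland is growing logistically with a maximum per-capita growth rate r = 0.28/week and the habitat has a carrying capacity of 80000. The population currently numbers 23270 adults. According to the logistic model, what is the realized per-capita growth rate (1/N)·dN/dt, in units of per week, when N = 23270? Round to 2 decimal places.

0.20 per week

(1/N)·dN/dt = r(1 − N/K) = 0.28 × (1 − 23270/80000).
= 0.28 × 0.70913 = 0.19856.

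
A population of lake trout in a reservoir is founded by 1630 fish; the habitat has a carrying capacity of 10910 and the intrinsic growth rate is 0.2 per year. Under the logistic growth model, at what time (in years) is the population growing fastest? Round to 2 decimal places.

8.70 years

Logistic growth is fastest at N = K/2 = 5455.
A = (K − N₀)/N₀ = 5.6933. Set K/(1 + A·e^(−rt)) = K/2 → A·e^(−rt) = 1.
e^(−0.2t) = 1/5.6933 = 0.175647, so t = ln(5.6933)/0.2 = 1.7393/0.2 = 8.6964.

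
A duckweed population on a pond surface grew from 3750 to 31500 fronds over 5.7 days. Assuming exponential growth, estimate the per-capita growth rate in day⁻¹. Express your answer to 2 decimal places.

From N(t) = N₀·e^(rt): e^(r·5.7) = 31500/3750 = 8.4.
r·5.7 = ln(8.4) = 2.1282, so r = 2.1282/5.7 = 0.37337.

0.37 per day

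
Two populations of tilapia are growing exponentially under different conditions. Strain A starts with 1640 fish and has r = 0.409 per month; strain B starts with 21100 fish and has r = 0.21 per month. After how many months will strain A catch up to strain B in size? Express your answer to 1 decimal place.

Set 1640·e^(0.409t) = 21100·e^(0.21t).
e^((0.409 − 0.21)t) = 21100/1640 → e^(0.199·t) = 12.866.
0.199·t = ln(12.866) = 2.5546, so t = 2.5546/0.199 = 12.837.

12.8 months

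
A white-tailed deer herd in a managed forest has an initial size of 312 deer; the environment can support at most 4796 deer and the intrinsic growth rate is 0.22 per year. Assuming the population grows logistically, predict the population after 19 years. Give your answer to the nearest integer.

3932 deer

A = (K − N₀)/N₀ = (4796 − 312)/312 = 14.372.
N(t) = K/(1 + A·e^(−rt)) = 4796/(1 + 14.372×e^(−0.22×19)).
e^(−4.18) = 0.015299; denominator = 1 + 14.372×0.015299 = 1.2199.
N = 4796/1.2199 = 3931.58.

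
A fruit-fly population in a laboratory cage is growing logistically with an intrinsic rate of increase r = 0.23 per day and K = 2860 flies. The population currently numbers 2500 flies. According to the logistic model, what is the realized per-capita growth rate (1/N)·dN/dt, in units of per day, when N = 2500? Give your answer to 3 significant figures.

(1/N)·dN/dt = r(1 − N/K) = 0.23 × (1 − 2500/2860).
= 0.23 × 0.12587 = 0.028951.

0.0290 per day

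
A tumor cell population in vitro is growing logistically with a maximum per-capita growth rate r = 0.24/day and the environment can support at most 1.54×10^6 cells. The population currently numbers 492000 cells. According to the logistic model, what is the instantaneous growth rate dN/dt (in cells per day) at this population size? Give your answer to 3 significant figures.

dN/dt = rN(1 − N/K) = 0.24 × 492000 × (1 − 492000/1.54×10^6).
1 − 492000/1.54×10^6 = 0.68052; dN/dt = 0.24 × 492000 × 0.68052 = 80356.

80400 cells per day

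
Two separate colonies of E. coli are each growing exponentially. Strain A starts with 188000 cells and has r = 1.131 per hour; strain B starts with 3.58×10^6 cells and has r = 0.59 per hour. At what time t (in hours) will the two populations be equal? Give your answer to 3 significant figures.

5.45 hours

Set 188000·e^(1.131t) = 3.58×10^6·e^(0.59t).
e^((1.131 − 0.59)t) = 3.58×10^6/188000 → e^(0.541·t) = 19.043.
0.541·t = ln(19.043) = 2.9467, so t = 2.9467/0.541 = 5.4467.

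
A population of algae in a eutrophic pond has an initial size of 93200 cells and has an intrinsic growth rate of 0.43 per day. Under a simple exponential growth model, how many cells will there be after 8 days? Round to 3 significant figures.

2910000 cells

N(t) = N₀·e^(rt) = 93200 × e^(0.43×8) = 93200 × e^3.44.
e^3.44 ≈ 31.187, so N ≈ 93200 × 31.187 = 2.906625×10^6.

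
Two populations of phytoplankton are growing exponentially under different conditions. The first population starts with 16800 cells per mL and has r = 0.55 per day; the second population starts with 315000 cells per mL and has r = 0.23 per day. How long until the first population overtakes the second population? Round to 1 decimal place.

9.2 days

Set 16800·e^(0.55t) = 315000·e^(0.23t).
e^((0.55 − 0.23)t) = 315000/16800 → e^(0.32·t) = 18.75.
0.32·t = ln(18.75) = 2.9312, so t = 2.9312/0.32 = 9.16.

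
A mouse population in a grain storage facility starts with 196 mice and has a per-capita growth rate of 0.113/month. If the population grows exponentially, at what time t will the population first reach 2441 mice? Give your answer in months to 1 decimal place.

Set N₀·e^(rt) = 2441: e^(0.113·t) = 2441/196 = 12.454.
0.113·t = ln(12.454) = 2.522, so t = 2.522/0.113 = 22.319.

22.3 months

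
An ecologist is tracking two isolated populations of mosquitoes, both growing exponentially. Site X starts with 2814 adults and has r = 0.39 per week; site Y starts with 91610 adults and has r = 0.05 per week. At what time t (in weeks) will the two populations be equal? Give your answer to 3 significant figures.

Set 2814·e^(0.39t) = 91610·e^(0.05t).
e^((0.39 − 0.05)t) = 91610/2814 → e^(0.34·t) = 32.555.
0.34·t = ln(32.555) = 3.4829, so t = 3.4829/0.34 = 10.244.

10.2 weeks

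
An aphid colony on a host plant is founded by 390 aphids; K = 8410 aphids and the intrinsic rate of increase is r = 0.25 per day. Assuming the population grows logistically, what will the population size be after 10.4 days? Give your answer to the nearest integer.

3328 aphids

A = (K − N₀)/N₀ = (8410 − 390)/390 = 20.564.
N(t) = K/(1 + A·e^(−rt)) = 8410/(1 + 20.564×e^(−0.25×10.4)).
e^(−2.6) = 0.074274; denominator = 1 + 20.564×0.074274 = 2.5274.
N = 8410/2.5274 = 3327.57.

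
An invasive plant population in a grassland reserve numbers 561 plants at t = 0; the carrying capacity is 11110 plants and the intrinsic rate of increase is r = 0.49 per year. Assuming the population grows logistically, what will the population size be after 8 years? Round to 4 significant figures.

8091 plants

A = (K − N₀)/N₀ = (11110 − 561)/561 = 18.804.
N(t) = K/(1 + A·e^(−rt)) = 11110/(1 + 18.804×e^(−0.49×8)).
e^(−3.92) = 0.019841; denominator = 1 + 18.804×0.019841 = 1.3731.
N = 11110/1.3731 = 8091.24.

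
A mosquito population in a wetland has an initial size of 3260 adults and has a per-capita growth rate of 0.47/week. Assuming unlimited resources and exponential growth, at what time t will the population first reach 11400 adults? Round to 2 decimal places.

2.66 weeks

Set N₀·e^(rt) = 11400: e^(0.47·t) = 11400/3260 = 3.4969.
0.47·t = ln(3.4969) = 1.2519, so t = 1.2519/0.47 = 2.6636.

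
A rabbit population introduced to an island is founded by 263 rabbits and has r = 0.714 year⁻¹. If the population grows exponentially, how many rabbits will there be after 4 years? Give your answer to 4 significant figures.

N(t) = N₀·e^(rt) = 263 × e^(0.714×4) = 263 × e^2.856.
e^2.856 ≈ 17.392, so N ≈ 263 × 17.392 = 4574.05.

4574 rabbits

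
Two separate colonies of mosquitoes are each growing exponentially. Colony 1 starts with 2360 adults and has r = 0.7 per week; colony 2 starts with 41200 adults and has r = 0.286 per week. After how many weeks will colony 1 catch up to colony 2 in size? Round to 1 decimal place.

Set 2360·e^(0.7t) = 41200·e^(0.286t).
e^((0.7 − 0.286)t) = 41200/2360 → e^(0.414·t) = 17.458.
0.414·t = ln(17.458) = 2.8598, so t = 2.8598/0.414 = 6.9077.

6.9 weeks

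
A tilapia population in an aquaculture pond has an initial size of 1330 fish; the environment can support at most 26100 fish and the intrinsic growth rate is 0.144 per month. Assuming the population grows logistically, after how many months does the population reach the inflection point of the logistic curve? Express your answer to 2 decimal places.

20.31 months

Logistic growth is fastest at N = K/2 = 13050.
A = (K − N₀)/N₀ = 18.624. Set K/(1 + A·e^(−rt)) = K/2 → A·e^(−rt) = 1.
e^(−0.144t) = 1/18.624 = 0.053694, so t = ln(18.624)/0.144 = 2.9245/0.144 = 20.309.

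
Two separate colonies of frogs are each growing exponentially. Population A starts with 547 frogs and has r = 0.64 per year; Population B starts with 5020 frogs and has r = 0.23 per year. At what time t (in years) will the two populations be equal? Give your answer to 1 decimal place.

5.4 years

Set 547·e^(0.64t) = 5020·e^(0.23t).
e^((0.64 − 0.23)t) = 5020/547 → e^(0.41·t) = 9.1773.
0.41·t = ln(9.1773) = 2.2167, so t = 2.2167/0.41 = 5.4067.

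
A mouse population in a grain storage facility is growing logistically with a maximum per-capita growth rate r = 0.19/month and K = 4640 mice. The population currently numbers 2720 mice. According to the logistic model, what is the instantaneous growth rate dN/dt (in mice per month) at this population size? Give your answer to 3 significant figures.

214 mice per month

dN/dt = rN(1 − N/K) = 0.19 × 2720 × (1 − 2720/4640).
1 − 2720/4640 = 0.41379; dN/dt = 0.19 × 2720 × 0.41379 = 213.85.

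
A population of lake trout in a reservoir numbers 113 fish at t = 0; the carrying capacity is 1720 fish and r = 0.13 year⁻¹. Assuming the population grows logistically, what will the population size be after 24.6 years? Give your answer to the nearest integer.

A = (K − N₀)/N₀ = (1720 − 113)/113 = 14.221.
N(t) = K/(1 + A·e^(−rt)) = 1720/(1 + 14.221×e^(−0.13×24.6)).
e^(−3.198) = 0.040844; denominator = 1 + 14.221×0.040844 = 1.5808.
N = 1720/1.5808 = 1088.02.

1088 fish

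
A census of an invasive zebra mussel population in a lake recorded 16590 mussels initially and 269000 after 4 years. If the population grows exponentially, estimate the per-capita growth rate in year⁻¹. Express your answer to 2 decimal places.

0.70 per year

From N(t) = N₀·e^(rt): e^(r·4) = 269000/16590 = 16.215.
r·4 = ln(16.215) = 2.7859, so r = 2.7859/4 = 0.69648.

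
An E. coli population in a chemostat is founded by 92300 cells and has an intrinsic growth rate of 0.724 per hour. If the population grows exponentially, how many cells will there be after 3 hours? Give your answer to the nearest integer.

810008 cells

N(t) = N₀·e^(rt) = 92300 × e^(0.724×3) = 92300 × e^2.172.
e^2.172 ≈ 8.7758, so N ≈ 92300 × 8.7758 = 810008.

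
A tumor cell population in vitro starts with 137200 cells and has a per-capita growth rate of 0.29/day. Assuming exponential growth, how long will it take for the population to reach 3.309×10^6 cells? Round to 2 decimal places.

Set N₀·e^(rt) = 3.309×10^6: e^(0.29·t) = 3.309×10^6/137200 = 24.118.
0.29·t = ln(24.118) = 3.183, so t = 3.183/0.29 = 10.976.

10.98 days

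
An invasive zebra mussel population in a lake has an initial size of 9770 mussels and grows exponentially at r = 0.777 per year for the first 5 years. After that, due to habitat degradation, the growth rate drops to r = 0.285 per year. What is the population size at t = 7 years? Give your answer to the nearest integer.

Phase 1: N(5) = 9770·e^(0.777×5) = 9770·e^3.885 = 475476.
Phase 2 runs for 7 − 5 = 2 years at r = 0.285.
N(7) = 475476·e^(0.285×2) = 475476·e^0.57 = 840769.

840769 mussels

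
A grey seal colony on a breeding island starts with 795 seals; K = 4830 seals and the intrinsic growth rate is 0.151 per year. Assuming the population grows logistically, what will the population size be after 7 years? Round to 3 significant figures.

A = (K − N₀)/N₀ = (4830 − 795)/795 = 5.0755.
N(t) = K/(1 + A·e^(−rt)) = 4830/(1 + 5.0755×e^(−0.151×7)).
e^(−1.057) = 0.3475; denominator = 1 + 5.0755×0.3475 = 2.7637.
N = 4830/2.7637 = 1747.65.

1750 seals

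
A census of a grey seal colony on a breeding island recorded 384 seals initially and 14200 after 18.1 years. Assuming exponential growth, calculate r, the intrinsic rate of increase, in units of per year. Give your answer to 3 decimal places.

From N(t) = N₀·e^(rt): e^(r·18.1) = 14200/384 = 36.979.
r·18.1 = ln(36.979) = 3.6104, so r = 3.6104/18.1 = 0.19947.

0.199 per year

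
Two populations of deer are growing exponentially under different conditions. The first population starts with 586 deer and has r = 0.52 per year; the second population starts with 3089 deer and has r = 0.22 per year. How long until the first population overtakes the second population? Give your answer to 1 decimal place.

Set 586·e^(0.52t) = 3089·e^(0.22t).
e^((0.52 − 0.22)t) = 3089/586 → e^(0.3·t) = 5.2713.
0.3·t = ln(5.2713) = 1.6623, so t = 1.6623/0.3 = 5.5409.

5.5 years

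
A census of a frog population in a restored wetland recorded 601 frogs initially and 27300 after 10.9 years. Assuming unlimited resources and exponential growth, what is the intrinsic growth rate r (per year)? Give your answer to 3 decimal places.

From N(t) = N₀·e^(rt): e^(r·10.9) = 27300/601 = 45.424.
r·10.9 = ln(45.424) = 3.816, so r = 3.816/10.9 = 0.3501.

0.350 per year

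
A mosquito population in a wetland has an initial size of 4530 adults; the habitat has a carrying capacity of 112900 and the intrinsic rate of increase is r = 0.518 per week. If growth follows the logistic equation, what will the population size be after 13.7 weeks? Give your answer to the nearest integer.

A = (K − N₀)/N₀ = (112900 − 4530)/4530 = 23.923.
N(t) = K/(1 + A·e^(−rt)) = 112900/(1 + 23.923×e^(−0.518×13.7)).
e^(−7.097) = 0.00082792; denominator = 1 + 23.923×0.00082792 = 1.0198.
N = 112900/1.0198 = 110707.

110707 adults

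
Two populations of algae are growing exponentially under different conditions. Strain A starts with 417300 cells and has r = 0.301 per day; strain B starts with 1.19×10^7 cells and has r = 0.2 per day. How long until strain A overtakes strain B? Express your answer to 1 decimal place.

Set 417300·e^(0.301t) = 1.19×10^7·e^(0.2t).
e^((0.301 − 0.2)t) = 1.19×10^7/417300 → e^(0.101·t) = 28.517.
0.101·t = ln(28.517) = 3.3505, so t = 3.3505/0.101 = 33.173.

33.2 days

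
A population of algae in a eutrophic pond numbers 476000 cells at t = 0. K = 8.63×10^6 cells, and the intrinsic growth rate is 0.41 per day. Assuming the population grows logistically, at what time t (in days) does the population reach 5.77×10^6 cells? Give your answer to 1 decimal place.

A = (K − N₀)/N₀ = (8.63×10^6 − 476000)/476000 = 17.13.
Solve 8.63×10^6/(1 + 17.13·e^(−0.41t)) = 5.77×10^6: 1 + 17.13·e^(−0.41t) = 1.4957, so e^(−0.41t) = 0.0289352.
−0.41·t = ln(0.0289352) = -3.5427, so t = 3.5427/0.41 = 8.6407.

8.6 days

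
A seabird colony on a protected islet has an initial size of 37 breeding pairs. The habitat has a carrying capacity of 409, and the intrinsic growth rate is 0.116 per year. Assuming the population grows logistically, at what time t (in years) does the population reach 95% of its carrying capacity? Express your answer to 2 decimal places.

45.28 years

A = (K − N₀)/N₀ = (409 − 37)/37 = 10.054.
Solve 409/(1 + 10.054·e^(−0.116t)) = 388.55: 1 + 10.054·e^(−0.116t) = 1.0526, so e^(−0.116t) = 0.00523486.
−0.116·t = ln(0.00523486) = -5.2524, so t = 5.2524/0.116 = 45.279.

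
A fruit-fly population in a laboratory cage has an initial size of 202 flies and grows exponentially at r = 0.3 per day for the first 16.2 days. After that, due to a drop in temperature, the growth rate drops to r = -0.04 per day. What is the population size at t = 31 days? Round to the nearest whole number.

Phase 1: N(16.2) = 202·e^(0.3×16.2) = 202·e^4.86 = 26062.9.
Phase 2 runs for 31 − 16.2 = 14.8 days at r = -0.04.
N(31) = 26062.9·e^(-0.04×14.8) = 26062.9·e^-0.592 = 14418.5.

14419 flies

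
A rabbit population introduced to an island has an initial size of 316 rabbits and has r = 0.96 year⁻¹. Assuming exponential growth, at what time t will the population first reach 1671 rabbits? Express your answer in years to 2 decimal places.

1.73 years

Set N₀·e^(rt) = 1671: e^(0.96·t) = 1671/316 = 5.288.
0.96·t = ln(5.288) = 1.6654, so t = 1.6654/0.96 = 1.7348.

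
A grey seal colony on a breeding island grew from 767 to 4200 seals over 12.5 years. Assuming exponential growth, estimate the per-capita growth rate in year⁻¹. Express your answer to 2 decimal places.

0.14 per year

From N(t) = N₀·e^(rt): e^(r·12.5) = 4200/767 = 5.4759.
r·12.5 = ln(5.4759) = 1.7004, so r = 1.7004/12.5 = 0.13603.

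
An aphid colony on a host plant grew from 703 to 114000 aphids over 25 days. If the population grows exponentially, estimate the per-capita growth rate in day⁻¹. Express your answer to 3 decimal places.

From N(t) = N₀·e^(rt): e^(r·25) = 114000/703 = 162.16.
r·25 = ln(162.16) = 5.0886, so r = 5.0886/25 = 0.20354.

0.204 per day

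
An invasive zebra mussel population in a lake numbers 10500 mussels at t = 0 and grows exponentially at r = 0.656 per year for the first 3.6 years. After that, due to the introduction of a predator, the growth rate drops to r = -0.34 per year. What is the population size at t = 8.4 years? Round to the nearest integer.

21780 mussels

Phase 1: N(3.6) = 10500·e^(0.656×3.6) = 10500·e^2.362 = 111383.
Phase 2 runs for 8.4 − 3.6 = 4.8 years at r = -0.34.
N(8.4) = 111383·e^(-0.34×4.8) = 111383·e^-1.632 = 21779.6.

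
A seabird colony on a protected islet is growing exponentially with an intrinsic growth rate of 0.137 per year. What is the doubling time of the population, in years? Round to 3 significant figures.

5.06 years

Doubling time t_d = ln(2)/r = 0.6931/0.137 = 5.0595.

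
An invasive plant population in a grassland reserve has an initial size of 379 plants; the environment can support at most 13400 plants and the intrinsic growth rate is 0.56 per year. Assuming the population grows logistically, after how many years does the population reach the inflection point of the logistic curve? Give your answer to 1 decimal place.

Logistic growth is fastest at N = K/2 = 6700.
A = (K − N₀)/N₀ = 34.356. Set K/(1 + A·e^(−rt)) = K/2 → A·e^(−rt) = 1.
e^(−0.56t) = 1/34.356 = 0.0291068, so t = ln(34.356)/0.56 = 3.5368/0.56 = 6.3157.

6.3 years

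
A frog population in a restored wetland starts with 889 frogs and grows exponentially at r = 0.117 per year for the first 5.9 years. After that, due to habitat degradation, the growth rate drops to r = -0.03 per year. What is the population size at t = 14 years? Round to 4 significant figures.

1390 frogs

Phase 1: N(5.9) = 889·e^(0.117×5.9) = 889·e^0.6903 = 1772.94.
Phase 2 runs for 14 − 5.9 = 8.1 years at r = -0.03.
N(14) = 1772.94·e^(-0.03×8.1) = 1772.94·e^-0.243 = 1390.47.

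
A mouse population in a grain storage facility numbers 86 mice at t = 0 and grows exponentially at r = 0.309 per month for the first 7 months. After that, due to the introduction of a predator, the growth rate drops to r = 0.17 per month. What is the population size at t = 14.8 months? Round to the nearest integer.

2817 mice

Phase 1: N(7) = 86·e^(0.309×7) = 86·e^2.163 = 747.958.
Phase 2 runs for 14.8 − 7 = 7.8 months at r = 0.17.
N(14.8) = 747.958·e^(0.17×7.8) = 747.958·e^1.326 = 2816.77.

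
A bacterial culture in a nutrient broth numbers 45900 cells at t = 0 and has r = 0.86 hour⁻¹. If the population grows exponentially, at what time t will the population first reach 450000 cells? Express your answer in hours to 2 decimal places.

2.65 hours

Set N₀·e^(rt) = 450000: e^(0.86·t) = 450000/45900 = 9.8039.
0.86·t = ln(9.8039) = 2.2828, so t = 2.2828/0.86 = 2.6544.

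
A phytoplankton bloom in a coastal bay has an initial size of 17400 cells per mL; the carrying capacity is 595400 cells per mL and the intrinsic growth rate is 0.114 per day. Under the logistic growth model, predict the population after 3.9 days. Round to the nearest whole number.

A = (K − N₀)/N₀ = (595400 − 17400)/17400 = 33.218.
N(t) = K/(1 + A·e^(−rt)) = 595400/(1 + 33.218×e^(−0.114×3.9)).
e^(−0.4446) = 0.64108; denominator = 1 + 33.218×0.64108 = 22.296.
N = 595400/22.296 = 26704.7.

26705 cells per mL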